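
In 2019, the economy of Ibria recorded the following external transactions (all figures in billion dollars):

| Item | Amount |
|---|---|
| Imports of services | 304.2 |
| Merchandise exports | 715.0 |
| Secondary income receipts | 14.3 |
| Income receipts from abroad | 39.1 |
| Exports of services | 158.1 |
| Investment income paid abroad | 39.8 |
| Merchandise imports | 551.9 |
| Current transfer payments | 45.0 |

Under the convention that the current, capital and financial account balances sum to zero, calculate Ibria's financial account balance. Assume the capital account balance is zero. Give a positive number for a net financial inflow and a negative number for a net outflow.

Goods balance = 715.0 - 551.9 = 163.1
Services balance = 158.1 - 304.2 = -146.1
Trade balance (goods + services) = 163.1 + (-146.1) = 17.0
Net primary income = 39.1 - 39.8 = -0.7
Net secondary income = 14.3 - 45.0 = -30.7
Current account = 17.0 + (-0.7) + (-30.7) = -14.4
Financial account = -(-14.4) = 14.4

14.4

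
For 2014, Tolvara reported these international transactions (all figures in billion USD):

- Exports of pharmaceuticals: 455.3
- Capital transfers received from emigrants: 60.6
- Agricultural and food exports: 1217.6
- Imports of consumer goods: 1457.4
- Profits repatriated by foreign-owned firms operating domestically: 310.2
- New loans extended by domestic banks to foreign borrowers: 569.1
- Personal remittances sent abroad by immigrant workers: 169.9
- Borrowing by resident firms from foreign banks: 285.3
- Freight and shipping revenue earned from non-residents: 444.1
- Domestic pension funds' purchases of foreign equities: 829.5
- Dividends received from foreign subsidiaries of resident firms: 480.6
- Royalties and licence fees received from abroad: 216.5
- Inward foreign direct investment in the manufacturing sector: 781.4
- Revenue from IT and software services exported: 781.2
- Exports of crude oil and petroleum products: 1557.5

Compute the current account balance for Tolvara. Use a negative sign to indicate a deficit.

Goods: 1557.5 + 455.3 - 1457.4 + 1217.6 = 1773.0
Services: 781.2 + 444.1 + 216.5 = 1441.8
Primary income: -310.2 + 480.6 = 170.4
Secondary income: -169.9
Current account = 1773.0 + 1441.8 + 170.4 + (-169.9) = 3215.3
(Excluded from the current account — capital account: capital transfers received from emigrants 60.6; financial account: new loans extended by domestic banks to foreign borrowers 569.1, borrowing by resident firms from foreign banks 285.3, domestic pension funds' purchases of foreign equities 829.5, inward foreign direct investment in the manufacturing sector 781.4.)

3215.3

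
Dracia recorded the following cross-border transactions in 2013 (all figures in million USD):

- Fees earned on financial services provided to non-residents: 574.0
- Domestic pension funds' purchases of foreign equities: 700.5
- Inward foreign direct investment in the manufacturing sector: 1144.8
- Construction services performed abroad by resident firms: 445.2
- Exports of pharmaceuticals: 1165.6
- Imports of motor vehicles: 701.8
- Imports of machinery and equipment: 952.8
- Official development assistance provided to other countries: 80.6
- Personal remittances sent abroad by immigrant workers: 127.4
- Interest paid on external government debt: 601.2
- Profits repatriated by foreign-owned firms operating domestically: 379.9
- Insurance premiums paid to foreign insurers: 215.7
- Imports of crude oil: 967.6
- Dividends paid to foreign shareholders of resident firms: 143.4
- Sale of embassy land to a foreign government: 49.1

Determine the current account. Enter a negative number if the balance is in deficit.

-1985.6

Goods: -701.8 + 1165.6 - 967.6 - 952.8 = -1456.6
Services: 574.0 - 215.7 + 445.2 = 803.5
Primary income: -143.4 - 379.9 - 601.2 = -1124.5
Secondary income: -80.6 - 127.4 = -208.0
Current account = (-1456.6) + 803.5 + (-1124.5) + (-208.0) = -1985.6
(Excluded from the current account — financial account: domestic pension funds' purchases of foreign equities 700.5, inward foreign direct investment in the manufacturing sector 1144.8; capital account: sale of embassy land to a foreign government 49.1.)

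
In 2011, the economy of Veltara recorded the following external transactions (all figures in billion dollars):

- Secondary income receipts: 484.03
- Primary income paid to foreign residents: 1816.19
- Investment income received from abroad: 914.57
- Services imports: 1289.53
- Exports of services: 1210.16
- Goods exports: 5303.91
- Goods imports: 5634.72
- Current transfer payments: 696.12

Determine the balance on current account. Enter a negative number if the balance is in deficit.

-1523.89

Goods balance = 5303.91 - 5634.72 = -330.81
Services balance = 1210.16 - 1289.53 = -79.37
Trade balance (goods + services) = -330.81 + (-79.37) = -410.18
Net primary income = 914.57 - 1816.19 = -901.62
Net secondary income = 484.03 - 696.12 = -212.09
Current account = -410.18 + (-901.62) + (-212.09) = -1523.89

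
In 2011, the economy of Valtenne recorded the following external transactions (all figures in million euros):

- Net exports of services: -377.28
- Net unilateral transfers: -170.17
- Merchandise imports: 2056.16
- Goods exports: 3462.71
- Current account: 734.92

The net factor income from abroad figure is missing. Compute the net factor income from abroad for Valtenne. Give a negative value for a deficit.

-124.18

Current account = goods balance + services balance + net primary income + net secondary income
Sum of the known components = 859.10
Net factor income from abroad = CA - (known components) = 734.92 - 859.10 = -124.18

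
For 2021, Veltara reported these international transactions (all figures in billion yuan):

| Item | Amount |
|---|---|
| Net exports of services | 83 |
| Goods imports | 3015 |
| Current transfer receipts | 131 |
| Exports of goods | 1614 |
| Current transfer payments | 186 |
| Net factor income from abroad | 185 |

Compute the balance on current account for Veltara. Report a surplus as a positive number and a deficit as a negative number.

Goods balance = 1614 - 3015 = -1401
Services balance = 83
Trade balance (goods + services) = -1401 + 83 = -1318
Net primary income = 185
Net secondary income = 131 - 186 = -55
Current account = -1318 + 185 + (-55) = -1188

-1188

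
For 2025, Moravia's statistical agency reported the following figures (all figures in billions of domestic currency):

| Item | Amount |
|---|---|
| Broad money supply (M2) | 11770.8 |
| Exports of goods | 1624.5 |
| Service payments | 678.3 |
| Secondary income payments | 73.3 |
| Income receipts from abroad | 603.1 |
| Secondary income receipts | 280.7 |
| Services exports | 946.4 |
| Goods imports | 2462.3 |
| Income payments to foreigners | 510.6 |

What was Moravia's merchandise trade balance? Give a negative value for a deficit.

-837.8

Goods balance = 1624.5 - 2462.3 = -837.8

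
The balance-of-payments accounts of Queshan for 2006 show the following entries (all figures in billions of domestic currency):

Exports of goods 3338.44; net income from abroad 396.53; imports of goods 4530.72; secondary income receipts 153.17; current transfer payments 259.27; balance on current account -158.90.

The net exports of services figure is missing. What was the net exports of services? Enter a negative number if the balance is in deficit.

Current account = goods balance + services balance + net primary income + net secondary income
Sum of the known components = -901.85
Net exports of services = CA - (known components) = -158.90 - (-901.85) = 742.95

742.95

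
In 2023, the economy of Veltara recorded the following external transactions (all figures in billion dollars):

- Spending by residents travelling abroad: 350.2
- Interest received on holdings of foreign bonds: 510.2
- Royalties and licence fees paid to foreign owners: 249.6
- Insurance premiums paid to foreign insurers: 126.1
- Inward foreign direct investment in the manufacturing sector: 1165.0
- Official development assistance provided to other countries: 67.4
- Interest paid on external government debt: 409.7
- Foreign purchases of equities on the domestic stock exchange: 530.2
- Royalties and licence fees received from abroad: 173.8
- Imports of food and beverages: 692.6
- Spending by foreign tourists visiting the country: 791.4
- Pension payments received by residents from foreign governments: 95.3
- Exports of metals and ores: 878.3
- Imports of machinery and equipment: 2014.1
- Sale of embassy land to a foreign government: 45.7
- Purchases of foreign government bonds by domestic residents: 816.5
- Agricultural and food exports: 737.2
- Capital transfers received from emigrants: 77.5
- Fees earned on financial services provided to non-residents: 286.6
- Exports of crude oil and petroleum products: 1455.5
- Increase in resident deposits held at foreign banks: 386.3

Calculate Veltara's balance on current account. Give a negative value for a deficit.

Goods: -692.6 + 878.3 + 1455.5 - 2014.1 + 737.2 = 364.3
Services: 286.6 - 350.2 - 249.6 + 791.4 - 126.1 + 173.8 = 525.9
Primary income: 510.2 - 409.7 = 100.5
Secondary income: -67.4 + 95.3 = 27.9
Current account = 364.3 + 525.9 + 100.5 + 27.9 = 1018.6
(Excluded from the current account — financial account: inward foreign direct investment in the manufacturing sector 1165.0, foreign purchases of equities on the domestic stock exchange 530.2, purchases of foreign government bonds by domestic residents 816.5, increase in resident deposits held at foreign banks 386.3; capital account: sale of embassy land to a foreign government 45.7, capital transfers received from emigrants 77.5.)

1018.6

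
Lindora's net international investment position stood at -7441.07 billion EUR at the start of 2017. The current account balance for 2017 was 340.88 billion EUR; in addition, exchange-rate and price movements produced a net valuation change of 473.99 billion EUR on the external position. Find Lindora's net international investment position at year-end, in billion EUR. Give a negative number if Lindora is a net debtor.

-6626.20

Change in NIIP = current account + net valuation change = 340.88 + 473.99 = 814.87
End-of-year NIIP = -7441.07 + 814.87 = -6626.20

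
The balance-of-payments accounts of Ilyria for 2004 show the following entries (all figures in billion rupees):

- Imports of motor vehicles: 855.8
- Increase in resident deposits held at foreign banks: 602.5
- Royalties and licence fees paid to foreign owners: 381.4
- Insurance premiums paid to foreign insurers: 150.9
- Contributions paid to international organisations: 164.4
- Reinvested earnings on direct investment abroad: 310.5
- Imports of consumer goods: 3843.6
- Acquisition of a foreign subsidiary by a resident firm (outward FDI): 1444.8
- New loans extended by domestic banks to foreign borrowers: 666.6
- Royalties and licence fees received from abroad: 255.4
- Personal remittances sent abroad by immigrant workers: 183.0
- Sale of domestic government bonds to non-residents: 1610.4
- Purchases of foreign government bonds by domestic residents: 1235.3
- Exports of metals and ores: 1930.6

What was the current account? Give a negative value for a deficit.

Goods: -855.8 + 1930.6 - 3843.6 = -2768.8
Services: -381.4 - 150.9 + 255.4 = -276.9
Primary income: 310.5
Secondary income: -183.0 - 164.4 = -347.4
Current account = (-2768.8) + (-276.9) + 310.5 + (-347.4) = -3082.6
(Excluded from the current account — financial account: increase in resident deposits held at foreign banks 602.5, acquisition of a foreign subsidiary by a resident firm (outward FDI) 1444.8, new loans extended by domestic banks to foreign borrowers 666.6, sale of domestic government bonds to non-residents 1610.4, purchases of foreign government bonds by domestic residents 1235.3.)

-3082.6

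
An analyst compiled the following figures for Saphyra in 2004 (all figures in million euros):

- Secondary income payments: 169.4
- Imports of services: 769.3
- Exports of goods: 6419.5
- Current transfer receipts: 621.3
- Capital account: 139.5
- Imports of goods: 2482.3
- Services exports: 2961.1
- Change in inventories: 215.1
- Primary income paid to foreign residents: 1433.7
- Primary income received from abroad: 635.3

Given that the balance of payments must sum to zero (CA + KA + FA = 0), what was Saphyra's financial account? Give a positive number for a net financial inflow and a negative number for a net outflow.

-5922.0

Goods balance = 6419.5 - 2482.3 = 3937.2
Services balance = 2961.1 - 769.3 = 2191.8
Trade balance (goods + services) = 3937.2 + 2191.8 = 6129.0
Net primary income = 635.3 - 1433.7 = -798.4
Net secondary income = 621.3 - 169.4 = 451.9
Current account = 6129.0 + (-798.4) + 451.9 = 5782.5
Financial account = -(5782.5 + 139.5) = -5922.0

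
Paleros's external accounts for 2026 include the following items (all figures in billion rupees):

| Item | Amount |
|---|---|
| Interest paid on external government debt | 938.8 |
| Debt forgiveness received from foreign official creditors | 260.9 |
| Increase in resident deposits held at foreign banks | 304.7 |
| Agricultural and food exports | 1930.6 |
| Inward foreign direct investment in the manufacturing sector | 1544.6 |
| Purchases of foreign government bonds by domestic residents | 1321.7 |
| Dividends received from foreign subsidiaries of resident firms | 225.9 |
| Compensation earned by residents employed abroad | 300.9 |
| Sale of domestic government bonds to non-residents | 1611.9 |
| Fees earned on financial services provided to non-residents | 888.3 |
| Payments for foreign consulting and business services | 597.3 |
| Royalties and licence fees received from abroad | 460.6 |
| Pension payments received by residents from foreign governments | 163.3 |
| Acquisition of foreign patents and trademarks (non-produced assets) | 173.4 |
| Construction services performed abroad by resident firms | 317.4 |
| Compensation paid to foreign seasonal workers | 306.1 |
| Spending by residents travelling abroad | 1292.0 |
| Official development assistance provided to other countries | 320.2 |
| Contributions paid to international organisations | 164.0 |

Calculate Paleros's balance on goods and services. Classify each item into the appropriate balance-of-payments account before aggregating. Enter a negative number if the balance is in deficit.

1707.6

Goods: 1930.6
Services: -597.3 + 888.3 + 317.4 - 1292.0 + 460.6 = -223.0
Trade balance = 1930.6 + (-223.0) = 1707.6
(Excluded from the trade balance — primary income: interest paid on external government debt 938.8, dividends received from foreign subsidiaries of resident firms 225.9, compensation earned by residents employed abroad 300.9, compensation paid to foreign seasonal workers 306.1; capital account: debt forgiveness received from foreign official creditors 260.9, acquisition of foreign patents and trademarks (non-produced assets) 173.4; financial account: increase in resident deposits held at foreign banks 304.7, inward foreign direct investment in the manufacturing sector 1544.6, purchases of foreign government bonds by domestic residents 1321.7, sale of domestic government bonds to non-residents 1611.9; secondary income: pension payments received by residents from foreign governments 163.3, official development assistance provided to other countries 320.2, contributions paid to international organisations 164.0.)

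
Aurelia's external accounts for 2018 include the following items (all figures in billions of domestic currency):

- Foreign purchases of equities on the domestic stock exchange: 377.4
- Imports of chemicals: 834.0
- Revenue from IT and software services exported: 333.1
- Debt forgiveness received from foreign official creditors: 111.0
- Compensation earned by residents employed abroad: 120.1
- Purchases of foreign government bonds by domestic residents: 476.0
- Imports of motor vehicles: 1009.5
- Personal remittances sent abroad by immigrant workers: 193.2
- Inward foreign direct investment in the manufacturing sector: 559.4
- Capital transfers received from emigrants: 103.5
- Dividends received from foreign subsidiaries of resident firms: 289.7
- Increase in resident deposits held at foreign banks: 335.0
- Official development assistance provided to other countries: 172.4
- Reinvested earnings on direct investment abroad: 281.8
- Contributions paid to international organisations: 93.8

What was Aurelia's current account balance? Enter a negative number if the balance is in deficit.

Goods: -1009.5 - 834.0 = -1843.5
Services: 333.1
Primary income: 281.8 + 120.1 + 289.7 = 691.6
Secondary income: -193.2 - 93.8 - 172.4 = -459.4
Current account = (-1843.5) + 333.1 + 691.6 + (-459.4) = -1278.2
(Excluded from the current account — financial account: foreign purchases of equities on the domestic stock exchange 377.4, purchases of foreign government bonds by domestic residents 476.0, inward foreign direct investment in the manufacturing sector 559.4, increase in resident deposits held at foreign banks 335.0; capital account: debt forgiveness received from foreign official creditors 111.0, capital transfers received from emigrants 103.5.)

-1278.2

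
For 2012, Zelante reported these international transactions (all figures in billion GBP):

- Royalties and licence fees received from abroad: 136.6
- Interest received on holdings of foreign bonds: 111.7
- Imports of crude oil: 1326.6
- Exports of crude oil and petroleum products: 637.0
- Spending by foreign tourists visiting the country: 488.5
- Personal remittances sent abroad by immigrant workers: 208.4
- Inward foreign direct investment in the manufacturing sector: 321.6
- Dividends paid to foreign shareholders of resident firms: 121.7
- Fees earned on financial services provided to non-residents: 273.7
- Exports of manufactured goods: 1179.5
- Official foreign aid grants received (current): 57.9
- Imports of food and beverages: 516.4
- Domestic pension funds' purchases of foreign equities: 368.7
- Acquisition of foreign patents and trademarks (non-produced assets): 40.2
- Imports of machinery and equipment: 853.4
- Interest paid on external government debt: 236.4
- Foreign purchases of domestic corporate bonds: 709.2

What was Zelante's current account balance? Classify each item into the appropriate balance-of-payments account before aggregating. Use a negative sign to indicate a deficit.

-378.0

Goods: -853.4 - 1326.6 + 1179.5 - 516.4 + 637.0 = -879.9
Services: 136.6 + 488.5 + 273.7 = 898.8
Primary income: -236.4 - 121.7 + 111.7 = -246.4
Secondary income: 57.9 - 208.4 = -150.5
Current account = (-879.9) + 898.8 + (-246.4) + (-150.5) = -378.0
(Excluded from the current account — financial account: inward foreign direct investment in the manufacturing sector 321.6, domestic pension funds' purchases of foreign equities 368.7, foreign purchases of domestic corporate bonds 709.2; capital account: acquisition of foreign patents and trademarks (non-produced assets) 40.2.)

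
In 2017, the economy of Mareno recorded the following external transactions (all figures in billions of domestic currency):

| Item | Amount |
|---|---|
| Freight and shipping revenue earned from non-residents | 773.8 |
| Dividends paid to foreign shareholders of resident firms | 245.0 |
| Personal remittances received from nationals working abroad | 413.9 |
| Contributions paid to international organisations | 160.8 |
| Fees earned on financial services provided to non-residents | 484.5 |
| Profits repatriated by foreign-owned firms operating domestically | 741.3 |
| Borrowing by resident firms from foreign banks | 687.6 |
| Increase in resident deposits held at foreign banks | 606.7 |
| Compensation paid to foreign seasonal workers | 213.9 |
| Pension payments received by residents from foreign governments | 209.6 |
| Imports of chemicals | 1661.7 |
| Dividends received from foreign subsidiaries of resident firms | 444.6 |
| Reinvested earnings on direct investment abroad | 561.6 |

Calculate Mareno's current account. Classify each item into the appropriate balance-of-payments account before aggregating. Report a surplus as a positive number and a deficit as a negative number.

-134.7

Goods: -1661.7
Services: 484.5 + 773.8 = 1258.3
Primary income: -213.9 + 444.6 - 245.0 + 561.6 - 741.3 = -194.0
Secondary income: 209.6 - 160.8 + 413.9 = 462.7
Current account = (-1661.7) + 1258.3 + (-194.0) + 462.7 = -134.7
(Excluded from the current account — financial account: borrowing by resident firms from foreign banks 687.6, increase in resident deposits held at foreign banks 606.7.)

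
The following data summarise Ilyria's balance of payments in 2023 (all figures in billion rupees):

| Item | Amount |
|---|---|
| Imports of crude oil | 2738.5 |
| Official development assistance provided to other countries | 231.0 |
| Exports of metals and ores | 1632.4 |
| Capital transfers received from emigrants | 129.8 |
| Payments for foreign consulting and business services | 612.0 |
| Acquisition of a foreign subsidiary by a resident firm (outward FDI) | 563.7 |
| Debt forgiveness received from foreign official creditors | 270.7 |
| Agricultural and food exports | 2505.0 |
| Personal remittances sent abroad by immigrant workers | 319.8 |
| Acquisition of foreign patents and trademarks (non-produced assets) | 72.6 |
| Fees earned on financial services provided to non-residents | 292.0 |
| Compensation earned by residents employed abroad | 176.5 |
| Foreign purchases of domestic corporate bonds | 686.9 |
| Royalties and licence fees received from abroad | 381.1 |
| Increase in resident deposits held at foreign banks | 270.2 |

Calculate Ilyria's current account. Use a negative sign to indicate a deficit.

1085.7

Goods: 2505.0 + 1632.4 - 2738.5 = 1398.9
Services: 381.1 + 292.0 - 612.0 = 61.1
Primary income: 176.5
Secondary income: -319.8 - 231.0 = -550.8
Current account = 1398.9 + 61.1 + 176.5 + (-550.8) = 1085.7
(Excluded from the current account — capital account: capital transfers received from emigrants 129.8, debt forgiveness received from foreign official creditors 270.7, acquisition of foreign patents and trademarks (non-produced assets) 72.6; financial account: acquisition of a foreign subsidiary by a resident firm (outward FDI) 563.7, foreign purchases of domestic corporate bonds 686.9, increase in resident deposits held at foreign banks 270.2.)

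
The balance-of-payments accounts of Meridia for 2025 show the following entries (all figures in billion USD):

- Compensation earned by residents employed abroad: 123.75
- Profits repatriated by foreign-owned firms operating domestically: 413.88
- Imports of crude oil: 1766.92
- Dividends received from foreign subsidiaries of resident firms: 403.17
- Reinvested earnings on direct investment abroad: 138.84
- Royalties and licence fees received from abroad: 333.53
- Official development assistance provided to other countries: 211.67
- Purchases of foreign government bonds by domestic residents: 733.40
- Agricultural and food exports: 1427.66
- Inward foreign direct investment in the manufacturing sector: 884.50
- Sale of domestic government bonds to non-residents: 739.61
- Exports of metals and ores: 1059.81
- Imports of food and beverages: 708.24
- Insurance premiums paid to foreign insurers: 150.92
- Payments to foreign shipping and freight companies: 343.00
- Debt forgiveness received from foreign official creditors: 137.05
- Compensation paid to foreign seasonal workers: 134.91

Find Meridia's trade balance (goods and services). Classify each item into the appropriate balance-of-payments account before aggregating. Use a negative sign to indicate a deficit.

-148.08

Goods: -708.24 + 1427.66 - 1766.92 + 1059.81 = 12.31
Services: 333.53 - 150.92 - 343.00 = -160.39
Trade balance = 12.31 + (-160.39) = -148.08
(Excluded from the trade balance — primary income: compensation earned by residents employed abroad 123.75, profits repatriated by foreign-owned firms operating domestically 413.88, dividends received from foreign subsidiaries of resident firms 403.17, reinvested earnings on direct investment abroad 138.84, compensation paid to foreign seasonal workers 134.91; secondary income: official development assistance provided to other countries 211.67; financial account: purchases of foreign government bonds by domestic residents 733.40, inward foreign direct investment in the manufacturing sector 884.50, sale of domestic government bonds to non-residents 739.61; capital account: debt forgiveness received from foreign official creditors 137.05.)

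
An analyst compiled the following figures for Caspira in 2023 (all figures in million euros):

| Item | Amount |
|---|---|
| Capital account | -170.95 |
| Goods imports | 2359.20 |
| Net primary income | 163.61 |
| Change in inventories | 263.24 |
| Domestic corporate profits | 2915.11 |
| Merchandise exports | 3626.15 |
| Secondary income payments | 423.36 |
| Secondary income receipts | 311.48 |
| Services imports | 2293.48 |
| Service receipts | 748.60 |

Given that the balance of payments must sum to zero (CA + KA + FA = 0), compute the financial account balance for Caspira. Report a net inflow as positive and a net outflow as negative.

Goods balance = 3626.15 - 2359.20 = 1266.95
Services balance = 748.60 - 2293.48 = -1544.88
Trade balance (goods + services) = 1266.95 + (-1544.88) = -277.93
Net primary income = 163.61
Net secondary income = 311.48 - 423.36 = -111.88
Current account = -277.93 + 163.61 + (-111.88) = -226.20
Financial account = -(-226.20 + (-170.95)) = 397.15

397.15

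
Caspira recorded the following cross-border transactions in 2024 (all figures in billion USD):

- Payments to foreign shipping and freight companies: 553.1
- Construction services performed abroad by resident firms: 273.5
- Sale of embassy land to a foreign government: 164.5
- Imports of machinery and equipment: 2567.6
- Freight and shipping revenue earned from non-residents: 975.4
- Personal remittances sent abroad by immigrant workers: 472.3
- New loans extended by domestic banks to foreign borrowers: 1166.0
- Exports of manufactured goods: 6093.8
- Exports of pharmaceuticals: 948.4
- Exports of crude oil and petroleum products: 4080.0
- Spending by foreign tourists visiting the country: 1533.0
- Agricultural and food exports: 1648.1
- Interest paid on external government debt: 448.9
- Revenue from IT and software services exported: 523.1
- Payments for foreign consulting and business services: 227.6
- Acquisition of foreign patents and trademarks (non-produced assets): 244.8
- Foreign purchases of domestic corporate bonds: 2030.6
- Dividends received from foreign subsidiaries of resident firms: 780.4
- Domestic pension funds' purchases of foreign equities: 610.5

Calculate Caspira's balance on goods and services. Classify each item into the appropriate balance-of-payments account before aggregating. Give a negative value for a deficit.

Goods: -2567.6 + 4080.0 + 1648.1 + 6093.8 + 948.4 = 10202.7
Services: -553.1 + 273.5 + 1533.0 + 975.4 + 523.1 - 227.6 = 2524.3
Trade balance = 10202.7 + 2524.3 = 12727.0
(Excluded from the trade balance — capital account: sale of embassy land to a foreign government 164.5, acquisition of foreign patents and trademarks (non-produced assets) 244.8; secondary income: personal remittances sent abroad by immigrant workers 472.3; financial account: new loans extended by domestic banks to foreign borrowers 1166.0, foreign purchases of domestic corporate bonds 2030.6, domestic pension funds' purchases of foreign equities 610.5; primary income: interest paid on external government debt 448.9, dividends received from foreign subsidiaries of resident firms 780.4.)

12727.0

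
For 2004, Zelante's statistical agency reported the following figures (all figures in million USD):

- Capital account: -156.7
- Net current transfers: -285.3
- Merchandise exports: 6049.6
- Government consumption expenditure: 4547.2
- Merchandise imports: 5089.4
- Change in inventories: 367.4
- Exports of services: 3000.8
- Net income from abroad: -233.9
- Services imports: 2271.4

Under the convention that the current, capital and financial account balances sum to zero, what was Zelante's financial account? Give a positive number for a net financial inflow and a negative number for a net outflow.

Goods balance = 6049.6 - 5089.4 = 960.2
Services balance = 3000.8 - 2271.4 = 729.4
Trade balance (goods + services) = 960.2 + 729.4 = 1689.6
Net primary income = -233.9
Net secondary income = -285.3
Current account = 1689.6 + (-233.9) + (-285.3) = 1170.4
Financial account = -(1170.4 + (-156.7)) = -1013.7

-1013.7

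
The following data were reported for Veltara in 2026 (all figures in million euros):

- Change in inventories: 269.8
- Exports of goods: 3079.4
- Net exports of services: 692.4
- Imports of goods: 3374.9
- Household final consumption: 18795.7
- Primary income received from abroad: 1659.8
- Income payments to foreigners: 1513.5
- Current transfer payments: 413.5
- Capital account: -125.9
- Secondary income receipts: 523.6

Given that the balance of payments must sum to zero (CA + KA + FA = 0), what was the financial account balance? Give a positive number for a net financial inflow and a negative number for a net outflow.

-527.4

Goods balance = 3079.4 - 3374.9 = -295.5
Services balance = 692.4
Trade balance (goods + services) = -295.5 + 692.4 = 396.9
Net primary income = 1659.8 - 1513.5 = 146.3
Net secondary income = 523.6 - 413.5 = 110.1
Current account = 396.9 + 146.3 + 110.1 = 653.3
Financial account = -(653.3 + (-125.9)) = -527.4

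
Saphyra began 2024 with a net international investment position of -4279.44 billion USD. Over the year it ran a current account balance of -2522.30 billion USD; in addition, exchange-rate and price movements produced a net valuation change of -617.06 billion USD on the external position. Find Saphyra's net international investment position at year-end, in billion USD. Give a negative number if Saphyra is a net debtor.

-7418.80

Change in NIIP = current account + net valuation change = -2522.30 + (-617.06) = -3139.36
End-of-year NIIP = -4279.44 + (-3139.36) = -7418.80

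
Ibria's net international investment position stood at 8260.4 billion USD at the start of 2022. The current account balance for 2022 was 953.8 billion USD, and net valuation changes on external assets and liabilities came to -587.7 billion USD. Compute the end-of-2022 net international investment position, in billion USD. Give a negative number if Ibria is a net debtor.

Change in NIIP = current account + net valuation change = 953.8 + (-587.7) = 366.1
End-of-year NIIP = 8260.4 + 366.1 = 8626.5

8626.5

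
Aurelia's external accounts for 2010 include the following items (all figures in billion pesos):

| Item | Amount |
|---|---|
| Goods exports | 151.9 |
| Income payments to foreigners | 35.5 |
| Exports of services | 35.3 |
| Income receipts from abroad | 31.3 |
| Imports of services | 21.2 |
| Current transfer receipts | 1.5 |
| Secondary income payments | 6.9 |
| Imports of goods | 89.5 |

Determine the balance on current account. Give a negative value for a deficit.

66.9

Goods balance = 151.9 - 89.5 = 62.4
Services balance = 35.3 - 21.2 = 14.1
Trade balance (goods + services) = 62.4 + 14.1 = 76.5
Net primary income = 31.3 - 35.5 = -4.2
Net secondary income = 1.5 - 6.9 = -5.4
Current account = 76.5 + (-4.2) + (-5.4) = 66.9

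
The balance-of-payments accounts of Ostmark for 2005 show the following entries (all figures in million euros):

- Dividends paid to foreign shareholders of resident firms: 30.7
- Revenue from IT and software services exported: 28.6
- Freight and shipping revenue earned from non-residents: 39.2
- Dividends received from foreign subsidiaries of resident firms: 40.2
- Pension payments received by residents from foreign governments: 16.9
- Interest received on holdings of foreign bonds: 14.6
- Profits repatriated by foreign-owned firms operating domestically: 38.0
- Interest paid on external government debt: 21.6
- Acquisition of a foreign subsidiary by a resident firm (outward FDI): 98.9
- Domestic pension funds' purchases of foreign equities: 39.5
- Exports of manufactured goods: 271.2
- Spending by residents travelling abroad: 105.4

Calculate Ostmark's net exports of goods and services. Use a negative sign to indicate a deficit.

233.6

Goods: 271.2
Services: 39.2 + 28.6 - 105.4 = -37.6
Trade balance = 271.2 + (-37.6) = 233.6
(Excluded from the trade balance — primary income: dividends paid to foreign shareholders of resident firms 30.7, dividends received from foreign subsidiaries of resident firms 40.2, interest received on holdings of foreign bonds 14.6, profits repatriated by foreign-owned firms operating domestically 38.0, interest paid on external government debt 21.6; secondary income: pension payments received by residents from foreign governments 16.9; financial account: acquisition of a foreign subsidiary by a resident firm (outward FDI) 98.9, domestic pension funds' purchases of foreign equities 39.5.)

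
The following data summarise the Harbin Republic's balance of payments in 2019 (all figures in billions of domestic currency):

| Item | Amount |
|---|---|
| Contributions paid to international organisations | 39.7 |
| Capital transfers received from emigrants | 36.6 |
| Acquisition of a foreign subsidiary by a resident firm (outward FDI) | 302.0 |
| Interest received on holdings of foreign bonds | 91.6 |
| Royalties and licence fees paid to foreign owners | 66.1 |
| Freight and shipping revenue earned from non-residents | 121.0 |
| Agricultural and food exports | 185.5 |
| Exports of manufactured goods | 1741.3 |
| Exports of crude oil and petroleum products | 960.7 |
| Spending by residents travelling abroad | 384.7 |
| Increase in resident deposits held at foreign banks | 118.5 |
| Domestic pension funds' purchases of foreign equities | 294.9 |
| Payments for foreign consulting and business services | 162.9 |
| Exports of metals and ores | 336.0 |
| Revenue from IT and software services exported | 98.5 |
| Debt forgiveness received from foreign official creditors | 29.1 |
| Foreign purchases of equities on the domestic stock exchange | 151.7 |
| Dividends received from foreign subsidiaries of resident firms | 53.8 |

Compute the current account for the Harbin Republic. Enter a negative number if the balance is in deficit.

2935.0

Goods: 960.7 + 336.0 + 185.5 + 1741.3 = 3223.5
Services: 98.5 - 162.9 - 384.7 + 121.0 - 66.1 = -394.2
Primary income: 53.8 + 91.6 = 145.4
Secondary income: -39.7
Current account = 3223.5 + (-394.2) + 145.4 + (-39.7) = 2935.0
(Excluded from the current account — capital account: capital transfers received from emigrants 36.6, debt forgiveness received from foreign official creditors 29.1; financial account: acquisition of a foreign subsidiary by a resident firm (outward FDI) 302.0, increase in resident deposits held at foreign banks 118.5, domestic pension funds' purchases of foreign equities 294.9, foreign purchases of equities on the domestic stock exchange 151.7.)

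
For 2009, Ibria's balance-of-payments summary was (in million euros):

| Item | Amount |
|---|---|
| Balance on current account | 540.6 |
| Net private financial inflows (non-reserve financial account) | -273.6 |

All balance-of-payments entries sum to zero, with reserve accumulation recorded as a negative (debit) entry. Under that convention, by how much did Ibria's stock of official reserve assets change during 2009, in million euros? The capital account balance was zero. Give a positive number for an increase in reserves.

267.0

Official reserve transactions balance = -(540.6 + (-273.6)) = -267.0
An accumulation of reserves is recorded as a debit (negative entry), so the change in the stock of reserves is the negative of that balance.
Change in official reserves = -(-267.0) = 267.0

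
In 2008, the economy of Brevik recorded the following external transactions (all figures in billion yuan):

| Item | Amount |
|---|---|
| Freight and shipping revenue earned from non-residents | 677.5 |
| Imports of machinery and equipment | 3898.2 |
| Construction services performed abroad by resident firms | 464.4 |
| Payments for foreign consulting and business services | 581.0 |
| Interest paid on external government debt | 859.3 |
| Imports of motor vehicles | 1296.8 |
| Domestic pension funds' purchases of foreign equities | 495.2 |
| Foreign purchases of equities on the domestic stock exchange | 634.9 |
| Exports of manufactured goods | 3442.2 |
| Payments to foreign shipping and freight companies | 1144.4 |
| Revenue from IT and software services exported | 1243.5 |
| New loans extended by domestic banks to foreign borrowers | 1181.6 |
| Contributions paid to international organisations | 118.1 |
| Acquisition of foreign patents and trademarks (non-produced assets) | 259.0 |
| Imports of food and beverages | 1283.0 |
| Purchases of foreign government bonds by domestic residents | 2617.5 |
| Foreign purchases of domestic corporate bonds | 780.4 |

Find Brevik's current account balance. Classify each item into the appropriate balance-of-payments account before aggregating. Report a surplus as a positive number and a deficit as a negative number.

-3353.2

Goods: 3442.2 - 3898.2 - 1296.8 - 1283.0 = -3035.8
Services: 1243.5 - 581.0 - 1144.4 + 464.4 + 677.5 = 660.0
Primary income: -859.3
Secondary income: -118.1
Current account = (-3035.8) + 660.0 + (-859.3) + (-118.1) = -3353.2
(Excluded from the current account — financial account: domestic pension funds' purchases of foreign equities 495.2, foreign purchases of equities on the domestic stock exchange 634.9, new loans extended by domestic banks to foreign borrowers 1181.6, purchases of foreign government bonds by domestic residents 2617.5, foreign purchases of domestic corporate bonds 780.4; capital account: acquisition of foreign patents and trademarks (non-produced assets) 259.0.)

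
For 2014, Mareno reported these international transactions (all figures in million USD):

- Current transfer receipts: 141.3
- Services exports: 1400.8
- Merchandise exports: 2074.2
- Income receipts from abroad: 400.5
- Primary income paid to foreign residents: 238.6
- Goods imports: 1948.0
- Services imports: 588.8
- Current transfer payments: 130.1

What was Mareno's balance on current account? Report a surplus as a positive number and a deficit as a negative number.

Goods balance = 2074.2 - 1948.0 = 126.2
Services balance = 1400.8 - 588.8 = 812.0
Trade balance (goods + services) = 126.2 + 812.0 = 938.2
Net primary income = 400.5 - 238.6 = 161.9
Net secondary income = 141.3 - 130.1 = 11.2
Current account = 938.2 + 161.9 + 11.2 = 1111.3

1111.3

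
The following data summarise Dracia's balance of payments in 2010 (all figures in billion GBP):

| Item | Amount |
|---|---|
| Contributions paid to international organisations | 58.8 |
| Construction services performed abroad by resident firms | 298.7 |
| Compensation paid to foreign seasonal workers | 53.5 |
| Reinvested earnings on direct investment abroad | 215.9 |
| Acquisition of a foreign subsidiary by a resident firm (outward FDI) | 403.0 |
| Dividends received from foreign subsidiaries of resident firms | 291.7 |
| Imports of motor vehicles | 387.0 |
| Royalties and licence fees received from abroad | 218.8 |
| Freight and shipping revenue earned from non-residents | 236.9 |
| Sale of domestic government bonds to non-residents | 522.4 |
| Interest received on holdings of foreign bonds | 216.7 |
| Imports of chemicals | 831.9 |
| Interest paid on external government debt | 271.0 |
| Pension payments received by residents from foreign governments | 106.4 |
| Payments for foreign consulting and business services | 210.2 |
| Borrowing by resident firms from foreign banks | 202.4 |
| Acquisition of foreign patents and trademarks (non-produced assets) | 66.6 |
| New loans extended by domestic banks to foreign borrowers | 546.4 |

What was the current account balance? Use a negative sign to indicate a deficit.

-227.3

Goods: -831.9 - 387.0 = -1218.9
Services: 218.8 + 298.7 + 236.9 - 210.2 = 544.2
Primary income: -271.0 - 53.5 + 216.7 + 215.9 + 291.7 = 399.8
Secondary income: -58.8 + 106.4 = 47.6
Current account = (-1218.9) + 544.2 + 399.8 + 47.6 = -227.3
(Excluded from the current account — financial account: acquisition of a foreign subsidiary by a resident firm (outward FDI) 403.0, sale of domestic government bonds to non-residents 522.4, borrowing by resident firms from foreign banks 202.4, new loans extended by domestic banks to foreign borrowers 546.4; capital account: acquisition of foreign patents and trademarks (non-produced assets) 66.6.)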